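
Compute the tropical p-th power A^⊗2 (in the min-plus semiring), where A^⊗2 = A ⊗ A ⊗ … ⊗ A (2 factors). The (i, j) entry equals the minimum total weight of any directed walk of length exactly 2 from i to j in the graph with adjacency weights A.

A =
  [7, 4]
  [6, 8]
A^⊗2 =
  [10, 11]
  [13, 10]

Each entry (A^⊗2)_ij equals the minimum over all length-2 walks i = v_0 → v_1 → … → v_2 = j of Σ_t A[v_t][v_{t+1}]. For example, for (i, j) = (0, 1) we minimise over 2 possible intermediate vertex sequences; the minimum is 11, attained along the walk 0 → 0 → 1.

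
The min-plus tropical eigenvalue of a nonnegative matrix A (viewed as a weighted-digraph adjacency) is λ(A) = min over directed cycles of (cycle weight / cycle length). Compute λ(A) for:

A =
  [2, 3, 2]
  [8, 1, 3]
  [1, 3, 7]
λ(A) = 1

Enumerate directed cycles and compute their means (weight / length). Sample:
  cycle 0 → 0: weight = 2, length = 1, mean = 2/1 ≈ 2.000
  cycle 1 → 1: weight = 1, length = 1, mean = 1/1 ≈ 1.000
  cycle 2 → 2: weight = 7, length = 1, mean = 7/1 ≈ 7.000
  cycle 0 → 1 → 0: weight = 11, length = 2, mean = 11/2 ≈ 5.500
  cycle 0 → 2 → 0: weight = 3, length = 2, mean = 3/2 ≈ 1.500
  cycle 1 → 0 → 1: weight = 11, length = 2, mean = 11/2 ≈ 5.500
Minimum mean = 1.000, attained e.g. along the cycle 1 → 1 with weight 1 and length 1. So λ(A) = 1/1 = 1.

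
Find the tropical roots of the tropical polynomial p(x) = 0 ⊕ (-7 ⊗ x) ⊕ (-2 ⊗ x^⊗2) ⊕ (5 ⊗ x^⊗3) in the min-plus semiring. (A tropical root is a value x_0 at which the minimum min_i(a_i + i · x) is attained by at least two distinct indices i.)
Roots: {-7, -5, 7}

Each tropical root is a break point of the lower envelope of the lines y = a_i + i · x (there are 4 lines, with slopes 0, 1, ..., 3). Only the lines that attain the minimum somewhere contribute to roots; other lines are dominated. Here the surviving (envelope) indices are i = 3, i = 2, i = 1, i = 0.
Intersections between consecutive envelope lines give the roots: for adjacent envelope indices i < j the intersection is x = (a_i − a_j) / (j − i). Reading off the sorted break points: {-7, -5, 7}.
Verification: at each break x_0, at least two indices attain the minimum of min_i(a_i + i · x_0).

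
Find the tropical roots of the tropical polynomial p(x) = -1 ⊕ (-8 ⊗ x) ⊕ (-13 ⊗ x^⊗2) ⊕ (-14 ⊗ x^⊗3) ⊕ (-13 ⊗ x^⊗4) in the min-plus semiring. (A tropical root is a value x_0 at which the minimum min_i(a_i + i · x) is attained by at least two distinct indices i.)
Roots: {-1, 1, 5, 7}

Each tropical root is a break point of the lower envelope of the lines y = a_i + i · x (there are 5 lines, with slopes 0, 1, ..., 4). Only the lines that attain the minimum somewhere contribute to roots; other lines are dominated. Here the surviving (envelope) indices are i = 4, i = 3, i = 2, i = 1, i = 0.
Intersections between consecutive envelope lines give the roots: for adjacent envelope indices i < j the intersection is x = (a_i − a_j) / (j − i). Reading off the sorted break points: {-1, 1, 5, 7}.
Verification: at each break x_0, at least two indices attain the minimum of min_i(a_i + i · x_0).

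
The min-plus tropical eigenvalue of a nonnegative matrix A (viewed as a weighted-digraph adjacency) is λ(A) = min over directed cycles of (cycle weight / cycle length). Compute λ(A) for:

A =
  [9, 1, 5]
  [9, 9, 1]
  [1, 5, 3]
λ(A) = 1

Enumerate directed cycles and compute their means (weight / length). Sample:
  cycle 0 → 0: weight = 9, length = 1, mean = 9/1 ≈ 9.000
  cycle 1 → 1: weight = 9, length = 1, mean = 9/1 ≈ 9.000
  cycle 2 → 2: weight = 3, length = 1, mean = 3/1 ≈ 3.000
  cycle 0 → 1 → 0: weight = 10, length = 2, mean = 10/2 ≈ 5.000
  cycle 0 → 2 → 0: weight = 6, length = 2, mean = 6/2 ≈ 3.000
  cycle 1 → 0 → 1: weight = 10, length = 2, mean = 10/2 ≈ 5.000
Minimum mean = 1.000, attained e.g. along the cycle 0 → 1 → 2 → 0 with weight 3 and length 3. So λ(A) = 3/3 = 1.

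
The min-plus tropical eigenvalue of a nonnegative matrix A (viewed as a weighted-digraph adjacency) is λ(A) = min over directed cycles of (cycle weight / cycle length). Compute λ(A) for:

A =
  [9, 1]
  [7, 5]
λ(A) = 4

Enumerate directed cycles and compute their means (weight / length). Sample:
  cycle 0 → 0: weight = 9, length = 1, mean = 9/1 ≈ 9.000
  cycle 1 → 1: weight = 5, length = 1, mean = 5/1 ≈ 5.000
  cycle 0 → 1 → 0: weight = 8, length = 2, mean = 8/2 ≈ 4.000
  cycle 1 → 0 → 1: weight = 8, length = 2, mean = 8/2 ≈ 4.000
Minimum mean = 4.000, attained e.g. along the cycle 0 → 1 → 0 with weight 8 and length 2. So λ(A) = 8/2 = 4.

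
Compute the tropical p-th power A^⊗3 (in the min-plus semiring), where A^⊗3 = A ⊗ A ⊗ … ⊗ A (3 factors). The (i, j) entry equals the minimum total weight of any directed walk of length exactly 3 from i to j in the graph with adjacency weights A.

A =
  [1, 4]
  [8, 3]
A^⊗3 =
  [3, 6]
  [10, 9]

Each entry (A^⊗3)_ij equals the minimum over all length-3 walks i = v_0 → v_1 → … → v_3 = j of Σ_t A[v_t][v_{t+1}]. For example, for (i, j) = (0, 1) we minimise over 4 possible intermediate vertex sequences; the minimum is 6, attained along the walk 0 → 0 → 0 → 1.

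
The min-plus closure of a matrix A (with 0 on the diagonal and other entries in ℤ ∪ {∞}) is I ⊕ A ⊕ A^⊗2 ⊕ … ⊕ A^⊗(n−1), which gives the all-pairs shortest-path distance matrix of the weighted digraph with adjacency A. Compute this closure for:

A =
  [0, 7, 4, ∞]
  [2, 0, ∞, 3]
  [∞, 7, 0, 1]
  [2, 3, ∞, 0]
Closure =
  [0, 7, 4, 5]
  [2, 0, 6, 3]
  [3, 4, 0, 1]
  [2, 3, 6, 0]

This is the Floyd-Warshall all-pairs shortest-path computation. For each intermediate vertex k = 0, 1, …, 3, update dist[i][j] ← min(dist[i][j], dist[i][k] + dist[k][j]). The final matrix gives, for each (i, j), the minimum total weight of any directed path from i to j (possibly empty when i = j).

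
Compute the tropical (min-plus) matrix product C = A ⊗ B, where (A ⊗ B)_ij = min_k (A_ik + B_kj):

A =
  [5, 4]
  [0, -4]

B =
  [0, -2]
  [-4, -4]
A ⊗ B =
  [0, 0]
  [-8, -8]

Apply the min-plus product entry-by-entry:
  C[0][0] = min over k of (A[0][0] + B[0][0] = 5 + 0 = 5, A[0][1] + B[1][0] = 4 + -4 = 0) = 0 (attained at k = 1)
  C[0][1] = min over k of (A[0][0] + B[0][1] = 5 + -2 = 3, A[0][1] + B[1][1] = 4 + -4 = 0) = 0 (attained at k = 1)
  C[1][0] = min over k of (A[1][0] + B[0][0] = 0 + 0 = 0, A[1][1] + B[1][0] = -4 + -4 = -8) = -8 (attained at k = 1)
  C[1][1] = min over k of (A[1][0] + B[0][1] = 0 + -2 = -2, A[1][1] + B[1][1] = -4 + -4 = -8) = -8 (attained at k = 1)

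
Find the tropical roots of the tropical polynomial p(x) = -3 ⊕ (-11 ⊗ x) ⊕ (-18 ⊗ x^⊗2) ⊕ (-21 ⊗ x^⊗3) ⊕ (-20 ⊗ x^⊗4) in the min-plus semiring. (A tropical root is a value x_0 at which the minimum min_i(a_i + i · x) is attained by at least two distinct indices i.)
Roots: {-1, 3, 7, 8}

Each tropical root is a break point of the lower envelope of the lines y = a_i + i · x (there are 5 lines, with slopes 0, 1, ..., 4). Only the lines that attain the minimum somewhere contribute to roots; other lines are dominated. Here the surviving (envelope) indices are i = 4, i = 3, i = 2, i = 1, i = 0.
Intersections between consecutive envelope lines give the roots: for adjacent envelope indices i < j the intersection is x = (a_i − a_j) / (j − i). Reading off the sorted break points: {-1, 3, 7, 8}.
Verification: at each break x_0, at least two indices attain the minimum of min_i(a_i + i · x_0).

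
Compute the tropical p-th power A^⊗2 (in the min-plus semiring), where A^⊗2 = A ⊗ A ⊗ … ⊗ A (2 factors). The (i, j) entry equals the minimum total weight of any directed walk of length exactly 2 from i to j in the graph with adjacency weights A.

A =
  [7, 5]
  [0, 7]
A^⊗2 =
  [5, 12]
  [7, 5]

Each entry (A^⊗2)_ij equals the minimum over all length-2 walks i = v_0 → v_1 → … → v_2 = j of Σ_t A[v_t][v_{t+1}]. For example, for (i, j) = (0, 1) we minimise over 2 possible intermediate vertex sequences; the minimum is 12, attained along the walk 0 → 0 → 1.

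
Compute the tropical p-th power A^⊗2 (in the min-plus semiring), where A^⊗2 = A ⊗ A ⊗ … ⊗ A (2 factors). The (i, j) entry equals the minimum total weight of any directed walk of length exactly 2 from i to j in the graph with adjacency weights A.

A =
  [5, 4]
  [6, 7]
A^⊗2 =
  [10, 9]
  [11, 10]

Each entry (A^⊗2)_ij equals the minimum over all length-2 walks i = v_0 → v_1 → … → v_2 = j of Σ_t A[v_t][v_{t+1}]. For example, for (i, j) = (0, 1) we minimise over 2 possible intermediate vertex sequences; the minimum is 9, attained along the walk 0 → 0 → 1.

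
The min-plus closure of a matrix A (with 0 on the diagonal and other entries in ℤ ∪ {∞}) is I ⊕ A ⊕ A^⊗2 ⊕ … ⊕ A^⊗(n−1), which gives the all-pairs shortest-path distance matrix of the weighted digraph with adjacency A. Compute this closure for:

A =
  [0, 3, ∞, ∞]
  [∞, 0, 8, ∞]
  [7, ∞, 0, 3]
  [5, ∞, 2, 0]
Closure =
  [0, 3, 11, 14]
  [15, 0, 8, 11]
  [7, 10, 0, 3]
  [5, 8, 2, 0]

This is the Floyd-Warshall all-pairs shortest-path computation. For each intermediate vertex k = 0, 1, …, 3, update dist[i][j] ← min(dist[i][j], dist[i][k] + dist[k][j]). The final matrix gives, for each (i, j), the minimum total weight of any directed path from i to j (possibly empty when i = j).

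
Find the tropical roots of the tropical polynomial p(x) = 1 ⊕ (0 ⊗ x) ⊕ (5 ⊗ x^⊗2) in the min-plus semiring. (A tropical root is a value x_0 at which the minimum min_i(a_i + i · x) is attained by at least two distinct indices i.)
Roots: {-5, 1}

Each tropical root is a break point of the lower envelope of the lines y = a_i + i · x (there are 3 lines, with slopes 0, 1, ..., 2). Only the lines that attain the minimum somewhere contribute to roots; other lines are dominated. Here the surviving (envelope) indices are i = 2, i = 1, i = 0.
Intersections between consecutive envelope lines give the roots: for adjacent envelope indices i < j the intersection is x = (a_i − a_j) / (j − i). Reading off the sorted break points: {-5, 1}.
Verification: at each break x_0, at least two indices attain the minimum of min_i(a_i + i · x_0).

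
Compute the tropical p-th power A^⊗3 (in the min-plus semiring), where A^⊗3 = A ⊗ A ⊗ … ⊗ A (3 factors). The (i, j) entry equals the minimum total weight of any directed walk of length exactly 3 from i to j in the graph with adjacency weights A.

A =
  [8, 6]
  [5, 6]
A^⊗3 =
  [17, 17]
  [16, 17]

Each entry (A^⊗3)_ij equals the minimum over all length-3 walks i = v_0 → v_1 → … → v_3 = j of Σ_t A[v_t][v_{t+1}]. For example, for (i, j) = (0, 1) we minimise over 4 possible intermediate vertex sequences; the minimum is 17, attained along the walk 0 → 1 → 0 → 1.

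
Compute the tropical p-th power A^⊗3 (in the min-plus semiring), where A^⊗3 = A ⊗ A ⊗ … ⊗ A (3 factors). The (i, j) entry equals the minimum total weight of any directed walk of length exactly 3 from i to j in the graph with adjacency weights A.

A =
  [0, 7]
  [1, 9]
A^⊗3 =
  [0, 7]
  [1, 8]

Each entry (A^⊗3)_ij equals the minimum over all length-3 walks i = v_0 → v_1 → … → v_3 = j of Σ_t A[v_t][v_{t+1}]. For example, for (i, j) = (0, 1) we minimise over 4 possible intermediate vertex sequences; the minimum is 7, attained along the walk 0 → 0 → 0 → 1.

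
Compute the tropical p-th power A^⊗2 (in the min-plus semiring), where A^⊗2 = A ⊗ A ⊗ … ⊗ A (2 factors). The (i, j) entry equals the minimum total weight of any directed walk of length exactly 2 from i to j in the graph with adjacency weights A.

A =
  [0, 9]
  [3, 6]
A^⊗2 =
  [0, 9]
  [3, 12]

Each entry (A^⊗2)_ij equals the minimum over all length-2 walks i = v_0 → v_1 → … → v_2 = j of Σ_t A[v_t][v_{t+1}]. For example, for (i, j) = (0, 1) we minimise over 2 possible intermediate vertex sequences; the minimum is 9, attained along the walk 0 → 0 → 1.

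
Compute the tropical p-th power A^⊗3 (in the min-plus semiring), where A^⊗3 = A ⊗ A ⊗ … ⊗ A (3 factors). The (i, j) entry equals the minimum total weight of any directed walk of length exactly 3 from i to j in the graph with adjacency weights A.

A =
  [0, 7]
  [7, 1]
A^⊗3 =
  [0, 7]
  [7, 3]

Each entry (A^⊗3)_ij equals the minimum over all length-3 walks i = v_0 → v_1 → … → v_3 = j of Σ_t A[v_t][v_{t+1}]. For example, for (i, j) = (0, 1) we minimise over 4 possible intermediate vertex sequences; the minimum is 7, attained along the walk 0 → 0 → 0 → 1.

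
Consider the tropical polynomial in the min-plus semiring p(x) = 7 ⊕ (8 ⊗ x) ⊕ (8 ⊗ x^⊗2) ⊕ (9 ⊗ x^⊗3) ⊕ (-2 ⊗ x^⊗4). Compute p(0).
p(0) = -2

A tropical monomial a ⊗ x^⊗i evaluates to a + i · x. Evaluating each term at x = 0:
  Term 0 contributes 7 + 0 · 0 = 7
  Term 1 contributes 8 + 1 · 0 = 8
  Term 2 contributes 8 + 2 · 0 = 8
  Term 3 contributes 9 + 3 · 0 = 9
  Term 4 contributes -2 + 4 · 0 = -2
p(0) = ⊕ of these = min[7, 8, 8, 9, -2] = -2.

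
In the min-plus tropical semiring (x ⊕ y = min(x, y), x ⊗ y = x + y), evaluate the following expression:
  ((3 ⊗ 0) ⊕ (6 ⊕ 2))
((3 ⊗ 0) ⊕ (6 ⊕ 2)) = 2

Expand innermost to outermost. Recall ⊕ takes the minimum of its arguments and ⊗ takes their sum. Working out the expression ((3 ⊗ 0) ⊕ (6 ⊕ 2)) gives 2.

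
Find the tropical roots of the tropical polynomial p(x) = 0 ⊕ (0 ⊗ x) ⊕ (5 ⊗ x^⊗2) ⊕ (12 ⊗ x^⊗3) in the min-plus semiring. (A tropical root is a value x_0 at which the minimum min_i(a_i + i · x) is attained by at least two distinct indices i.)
Roots: {-7, -5, 0}

Each tropical root is a break point of the lower envelope of the lines y = a_i + i · x (there are 4 lines, with slopes 0, 1, ..., 3). Only the lines that attain the minimum somewhere contribute to roots; other lines are dominated. Here the surviving (envelope) indices are i = 3, i = 2, i = 1, i = 0.
Intersections between consecutive envelope lines give the roots: for adjacent envelope indices i < j the intersection is x = (a_i − a_j) / (j − i). Reading off the sorted break points: {-7, -5, 0}.
Verification: at each break x_0, at least two indices attain the minimum of min_i(a_i + i · x_0).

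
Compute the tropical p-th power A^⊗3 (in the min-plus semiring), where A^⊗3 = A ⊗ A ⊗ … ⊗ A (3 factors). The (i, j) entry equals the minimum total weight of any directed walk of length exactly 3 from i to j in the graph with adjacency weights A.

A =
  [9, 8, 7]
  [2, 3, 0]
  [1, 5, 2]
A^⊗3 =
  [9, 13, 10]
  [3, 7, 4]
  [5, 9, 6]

Each entry (A^⊗3)_ij equals the minimum over all length-3 walks i = v_0 → v_1 → … → v_3 = j of Σ_t A[v_t][v_{t+1}]. For example, for (i, j) = (0, 2) we minimise over 9 possible intermediate vertex sequences; the minimum is 10, attained along the walk 0 → 1 → 2 → 2.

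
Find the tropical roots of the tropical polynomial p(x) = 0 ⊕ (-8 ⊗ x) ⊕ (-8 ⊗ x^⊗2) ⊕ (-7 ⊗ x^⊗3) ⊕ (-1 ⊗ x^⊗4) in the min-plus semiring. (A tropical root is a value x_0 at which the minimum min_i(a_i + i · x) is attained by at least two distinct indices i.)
Roots: {-6, -1, 0, 8}

Each tropical root is a break point of the lower envelope of the lines y = a_i + i · x (there are 5 lines, with slopes 0, 1, ..., 4). Only the lines that attain the minimum somewhere contribute to roots; other lines are dominated. Here the surviving (envelope) indices are i = 4, i = 3, i = 2, i = 1, i = 0.
Intersections between consecutive envelope lines give the roots: for adjacent envelope indices i < j the intersection is x = (a_i − a_j) / (j − i). Reading off the sorted break points: {-6, -1, 0, 8}.
Verification: at each break x_0, at least two indices attain the minimum of min_i(a_i + i · x_0).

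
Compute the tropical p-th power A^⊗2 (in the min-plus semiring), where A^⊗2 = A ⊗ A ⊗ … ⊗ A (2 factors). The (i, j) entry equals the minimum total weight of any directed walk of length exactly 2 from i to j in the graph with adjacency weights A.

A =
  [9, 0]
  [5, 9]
A^⊗2 =
  [5, 9]
  [14, 5]

Each entry (A^⊗2)_ij equals the minimum over all length-2 walks i = v_0 → v_1 → … → v_2 = j of Σ_t A[v_t][v_{t+1}]. For example, for (i, j) = (0, 1) we minimise over 2 possible intermediate vertex sequences; the minimum is 9, attained along the walk 0 → 0 → 1.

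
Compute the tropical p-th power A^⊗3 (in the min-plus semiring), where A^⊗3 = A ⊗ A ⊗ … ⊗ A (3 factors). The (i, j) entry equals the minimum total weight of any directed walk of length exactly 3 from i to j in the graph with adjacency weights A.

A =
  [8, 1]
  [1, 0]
A^⊗3 =
  [2, 1]
  [1, 0]

Each entry (A^⊗3)_ij equals the minimum over all length-3 walks i = v_0 → v_1 → … → v_3 = j of Σ_t A[v_t][v_{t+1}]. For example, for (i, j) = (0, 1) we minimise over 4 possible intermediate vertex sequences; the minimum is 1, attained along the walk 0 → 1 → 1 → 1.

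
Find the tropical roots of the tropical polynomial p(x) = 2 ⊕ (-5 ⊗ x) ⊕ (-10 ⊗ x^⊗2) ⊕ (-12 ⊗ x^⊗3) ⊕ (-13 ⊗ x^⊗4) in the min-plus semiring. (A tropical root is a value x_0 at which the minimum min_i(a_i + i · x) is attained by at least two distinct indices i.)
Roots: {1, 2, 5, 7}

Each tropical root is a break point of the lower envelope of the lines y = a_i + i · x (there are 5 lines, with slopes 0, 1, ..., 4). Only the lines that attain the minimum somewhere contribute to roots; other lines are dominated. Here the surviving (envelope) indices are i = 4, i = 3, i = 2, i = 1, i = 0.
Intersections between consecutive envelope lines give the roots: for adjacent envelope indices i < j the intersection is x = (a_i − a_j) / (j − i). Reading off the sorted break points: {1, 2, 5, 7}.
Verification: at each break x_0, at least two indices attain the minimum of min_i(a_i + i · x_0).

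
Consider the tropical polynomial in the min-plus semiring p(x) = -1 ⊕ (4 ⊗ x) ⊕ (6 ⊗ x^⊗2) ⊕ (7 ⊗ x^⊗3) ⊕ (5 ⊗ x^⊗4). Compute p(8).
p(8) = -1

A tropical monomial a ⊗ x^⊗i evaluates to a + i · x. Evaluating each term at x = 8:
  Term 0 contributes -1 + 0 · 8 = -1
  Term 1 contributes 4 + 1 · 8 = 12
  Term 2 contributes 6 + 2 · 8 = 22
  Term 3 contributes 7 + 3 · 8 = 31
  Term 4 contributes 5 + 4 · 8 = 37
p(8) = ⊕ of these = min[-1, 12, 22, 31, 37] = -1.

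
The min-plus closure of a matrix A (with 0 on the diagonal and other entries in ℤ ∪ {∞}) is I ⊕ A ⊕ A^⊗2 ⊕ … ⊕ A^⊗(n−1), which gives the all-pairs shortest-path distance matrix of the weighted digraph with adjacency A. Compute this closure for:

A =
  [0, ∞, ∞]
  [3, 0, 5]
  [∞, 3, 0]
Closure =
  [0, ∞, ∞]
  [3, 0, 5]
  [6, 3, 0]

This is the Floyd-Warshall all-pairs shortest-path computation. For each intermediate vertex k = 0, 1, …, 2, update dist[i][j] ← min(dist[i][j], dist[i][k] + dist[k][j]). The final matrix gives, for each (i, j), the minimum total weight of any directed path from i to j (possibly empty when i = j).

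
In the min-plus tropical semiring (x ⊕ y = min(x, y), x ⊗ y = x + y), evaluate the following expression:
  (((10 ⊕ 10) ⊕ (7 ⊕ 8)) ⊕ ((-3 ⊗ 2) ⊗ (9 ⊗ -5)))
(((10 ⊕ 10) ⊕ (7 ⊕ 8)) ⊕ ((-3 ⊗ 2) ⊗ (9 ⊗ -5))) = 3

Expand innermost to outermost. Recall ⊕ takes the minimum of its arguments and ⊗ takes their sum. Working out the expression (((10 ⊕ 10) ⊕ (7 ⊕ 8)) ⊕ ((-3 ⊗ 2) ⊗ (9 ⊗ -5))) gives 3.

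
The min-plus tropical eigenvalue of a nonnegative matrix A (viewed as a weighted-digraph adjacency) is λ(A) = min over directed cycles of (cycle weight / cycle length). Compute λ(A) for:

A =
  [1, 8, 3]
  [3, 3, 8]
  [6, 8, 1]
λ(A) = 1

Enumerate directed cycles and compute their means (weight / length). Sample:
  cycle 0 → 0: weight = 1, length = 1, mean = 1/1 ≈ 1.000
  cycle 1 → 1: weight = 3, length = 1, mean = 3/1 ≈ 3.000
  cycle 2 → 2: weight = 1, length = 1, mean = 1/1 ≈ 1.000
  cycle 0 → 1 → 0: weight = 11, length = 2, mean = 11/2 ≈ 5.500
  cycle 0 → 2 → 0: weight = 9, length = 2, mean = 9/2 ≈ 4.500
  cycle 1 → 0 → 1: weight = 11, length = 2, mean = 11/2 ≈ 5.500
Minimum mean = 1.000, attained e.g. along the cycle 0 → 0 with weight 1 and length 1. So λ(A) = 1/1 = 1.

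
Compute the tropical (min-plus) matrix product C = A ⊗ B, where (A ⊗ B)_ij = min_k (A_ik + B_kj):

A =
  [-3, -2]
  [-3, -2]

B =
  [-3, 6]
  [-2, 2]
A ⊗ B =
  [-6, 0]
  [-6, 0]

Apply the min-plus product entry-by-entry:
  C[0][0] = min over k of (A[0][0] + B[0][0] = -3 + -3 = -6, A[0][1] + B[1][0] = -2 + -2 = -4) = -6 (attained at k = 0)
  C[0][1] = min over k of (A[0][0] + B[0][1] = -3 + 6 = 3, A[0][1] + B[1][1] = -2 + 2 = 0) = 0 (attained at k = 1)
  C[1][0] = min over k of (A[1][0] + B[0][0] = -3 + -3 = -6, A[1][1] + B[1][0] = -2 + -2 = -4) = -6 (attained at k = 0)
  C[1][1] = min over k of (A[1][0] + B[0][1] = -3 + 6 = 3, A[1][1] + B[1][1] = -2 + 2 = 0) = 0 (attained at k = 1)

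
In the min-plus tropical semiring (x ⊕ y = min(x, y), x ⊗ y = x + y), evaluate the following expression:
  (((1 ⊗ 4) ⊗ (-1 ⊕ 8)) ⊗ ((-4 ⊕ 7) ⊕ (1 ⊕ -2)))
(((1 ⊗ 4) ⊗ (-1 ⊕ 8)) ⊗ ((-4 ⊕ 7) ⊕ (1 ⊕ -2))) = 0

Expand innermost to outermost. Recall ⊕ takes the minimum of its arguments and ⊗ takes their sum. Working out the expression (((1 ⊗ 4) ⊗ (-1 ⊕ 8)) ⊗ ((-4 ⊕ 7) ⊕ (1 ⊕ -2))) gives 0.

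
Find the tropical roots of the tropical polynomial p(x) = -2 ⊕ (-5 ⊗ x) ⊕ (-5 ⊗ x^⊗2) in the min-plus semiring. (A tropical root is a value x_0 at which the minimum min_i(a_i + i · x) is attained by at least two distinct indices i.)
Roots: {0, 3}

Each tropical root is a break point of the lower envelope of the lines y = a_i + i · x (there are 3 lines, with slopes 0, 1, ..., 2). Only the lines that attain the minimum somewhere contribute to roots; other lines are dominated. Here the surviving (envelope) indices are i = 2, i = 1, i = 0.
Intersections between consecutive envelope lines give the roots: for adjacent envelope indices i < j the intersection is x = (a_i − a_j) / (j − i). Reading off the sorted break points: {0, 3}.
Verification: at each break x_0, at least two indices attain the minimum of min_i(a_i + i · x_0).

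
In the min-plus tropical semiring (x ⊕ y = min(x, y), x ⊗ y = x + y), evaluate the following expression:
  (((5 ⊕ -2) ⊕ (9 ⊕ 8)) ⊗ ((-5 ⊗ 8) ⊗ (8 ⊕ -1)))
(((5 ⊕ -2) ⊕ (9 ⊕ 8)) ⊗ ((-5 ⊗ 8) ⊗ (8 ⊕ -1))) = 0

Expand innermost to outermost. Recall ⊕ takes the minimum of its arguments and ⊗ takes their sum. Working out the expression (((5 ⊕ -2) ⊕ (9 ⊕ 8)) ⊗ ((-5 ⊗ 8) ⊗ (8 ⊕ -1))) gives 0.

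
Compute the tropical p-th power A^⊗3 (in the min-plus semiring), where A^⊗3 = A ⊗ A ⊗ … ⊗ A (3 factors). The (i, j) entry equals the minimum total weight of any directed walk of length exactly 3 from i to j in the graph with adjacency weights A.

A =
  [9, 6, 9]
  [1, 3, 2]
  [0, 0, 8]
A^⊗3 =
  [8, 8, 11]
  [3, 5, 4]
  [2, 2, 5]

Each entry (A^⊗3)_ij equals the minimum over all length-3 walks i = v_0 → v_1 → … → v_3 = j of Σ_t A[v_t][v_{t+1}]. For example, for (i, j) = (0, 2) we minimise over 9 possible intermediate vertex sequences; the minimum is 11, attained along the walk 0 → 1 → 1 → 2.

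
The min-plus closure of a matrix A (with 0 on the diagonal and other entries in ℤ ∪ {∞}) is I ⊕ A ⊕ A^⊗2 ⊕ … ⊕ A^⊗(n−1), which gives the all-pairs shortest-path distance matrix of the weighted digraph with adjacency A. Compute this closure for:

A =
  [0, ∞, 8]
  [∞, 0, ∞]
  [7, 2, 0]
Closure =
  [0, 10, 8]
  [∞, 0, ∞]
  [7, 2, 0]

This is the Floyd-Warshall all-pairs shortest-path computation. For each intermediate vertex k = 0, 1, …, 2, update dist[i][j] ← min(dist[i][j], dist[i][k] + dist[k][j]). The final matrix gives, for each (i, j), the minimum total weight of any directed path from i to j (possibly empty when i = j).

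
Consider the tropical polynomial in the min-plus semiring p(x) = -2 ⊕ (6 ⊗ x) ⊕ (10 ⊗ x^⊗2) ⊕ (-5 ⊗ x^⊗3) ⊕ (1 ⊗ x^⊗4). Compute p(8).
p(8) = -2

A tropical monomial a ⊗ x^⊗i evaluates to a + i · x. Evaluating each term at x = 8:
  Term 0 contributes -2 + 0 · 8 = -2
  Term 1 contributes 6 + 1 · 8 = 14
  Term 2 contributes 10 + 2 · 8 = 26
  Term 3 contributes -5 + 3 · 8 = 19
  Term 4 contributes 1 + 4 · 8 = 33
p(8) = ⊕ of these = min[-2, 14, 26, 19, 33] = -2.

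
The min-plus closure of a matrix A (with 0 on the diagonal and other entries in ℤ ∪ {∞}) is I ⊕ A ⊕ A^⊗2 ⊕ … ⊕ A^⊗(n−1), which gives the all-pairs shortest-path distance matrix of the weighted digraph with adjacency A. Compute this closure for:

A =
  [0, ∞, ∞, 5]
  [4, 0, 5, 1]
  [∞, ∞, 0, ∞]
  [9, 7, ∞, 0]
Closure =
  [0, 12, 17, 5]
  [4, 0, 5, 1]
  [∞, ∞, 0, ∞]
  [9, 7, 12, 0]

This is the Floyd-Warshall all-pairs shortest-path computation. For each intermediate vertex k = 0, 1, …, 3, update dist[i][j] ← min(dist[i][j], dist[i][k] + dist[k][j]). The final matrix gives, for each (i, j), the minimum total weight of any directed path from i to j (possibly empty when i = j).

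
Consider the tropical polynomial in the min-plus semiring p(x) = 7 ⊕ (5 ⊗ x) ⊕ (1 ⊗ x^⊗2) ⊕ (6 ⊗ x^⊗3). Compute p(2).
p(2) = 5

A tropical monomial a ⊗ x^⊗i evaluates to a + i · x. Evaluating each term at x = 2:
  Term 0 contributes 7 + 0 · 2 = 7
  Term 1 contributes 5 + 1 · 2 = 7
  Term 2 contributes 1 + 2 · 2 = 5
  Term 3 contributes 6 + 3 · 2 = 12
p(2) = ⊕ of these = min[7, 7, 5, 12] = 5.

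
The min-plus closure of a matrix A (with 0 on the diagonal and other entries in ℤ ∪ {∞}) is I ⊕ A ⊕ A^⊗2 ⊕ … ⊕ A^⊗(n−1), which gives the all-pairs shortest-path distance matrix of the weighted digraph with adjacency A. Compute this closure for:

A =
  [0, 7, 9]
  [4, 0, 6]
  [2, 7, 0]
Closure =
  [0, 7, 9]
  [4, 0, 6]
  [2, 7, 0]

This is the Floyd-Warshall all-pairs shortest-path computation. For each intermediate vertex k = 0, 1, …, 2, update dist[i][j] ← min(dist[i][j], dist[i][k] + dist[k][j]). The final matrix gives, for each (i, j), the minimum total weight of any directed path from i to j (possibly empty when i = j).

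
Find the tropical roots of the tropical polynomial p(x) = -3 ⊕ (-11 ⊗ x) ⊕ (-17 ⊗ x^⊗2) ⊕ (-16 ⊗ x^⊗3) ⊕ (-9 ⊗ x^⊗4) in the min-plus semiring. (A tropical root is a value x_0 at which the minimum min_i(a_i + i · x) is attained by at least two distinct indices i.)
Roots: {-7, -1, 6, 8}

Each tropical root is a break point of the lower envelope of the lines y = a_i + i · x (there are 5 lines, with slopes 0, 1, ..., 4). Only the lines that attain the minimum somewhere contribute to roots; other lines are dominated. Here the surviving (envelope) indices are i = 4, i = 3, i = 2, i = 1, i = 0.
Intersections between consecutive envelope lines give the roots: for adjacent envelope indices i < j the intersection is x = (a_i − a_j) / (j − i). Reading off the sorted break points: {-7, -1, 6, 8}.
Verification: at each break x_0, at least two indices attain the minimum of min_i(a_i + i · x_0).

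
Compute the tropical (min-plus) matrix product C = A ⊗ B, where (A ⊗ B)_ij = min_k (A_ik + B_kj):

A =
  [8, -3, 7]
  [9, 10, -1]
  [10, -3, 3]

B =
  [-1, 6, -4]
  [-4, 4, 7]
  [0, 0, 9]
A ⊗ B =
  [-7, 1, 4]
  [-1, -1, 5]
  [-7, 1, 4]

Apply the min-plus product entry-by-entry:
  C[0][0] = min over k of (A[0][0] + B[0][0] = 8 + -1 = 7, A[0][1] + B[1][0] = -3 + -4 = -7, A[0][2] + B[2][0] = 7 + 0 = 7) = -7 (attained at k = 1)
  C[0][1] = min over k of (A[0][0] + B[0][1] = 8 + 6 = 14, A[0][1] + B[1][1] = -3 + 4 = 1, A[0][2] + B[2][1] = 7 + 0 = 7) = 1 (attained at k = 1)
  C[0][2] = min over k of (A[0][0] + B[0][2] = 8 + -4 = 4, A[0][1] + B[1][2] = -3 + 7 = 4, A[0][2] + B[2][2] = 7 + 9 = 16) = 4 (attained at k = 0)
  C[1][0] = min over k of (A[1][0] + B[0][0] = 9 + -1 = 8, A[1][1] + B[1][0] = 10 + -4 = 6, A[1][2] + B[2][0] = -1 + 0 = -1) = -1 (attained at k = 2)
  C[1][1] = min over k of (A[1][0] + B[0][1] = 9 + 6 = 15, A[1][1] + B[1][1] = 10 + 4 = 14, A[1][2] + B[2][1] = -1 + 0 = -1) = -1 (attained at k = 2)
  C[1][2] = min over k of (A[1][0] + B[0][2] = 9 + -4 = 5, A[1][1] + B[1][2] = 10 + 7 = 17, A[1][2] + B[2][2] = -1 + 9 = 8) = 5 (attained at k = 0)
  C[2][0] = min over k of (A[2][0] + B[0][0] = 10 + -1 = 9, A[2][1] + B[1][0] = -3 + -4 = -7, A[2][2] + B[2][0] = 3 + 0 = 3) = -7 (attained at k = 1)
  C[2][1] = min over k of (A[2][0] + B[0][1] = 10 + 6 = 16, A[2][1] + B[1][1] = -3 + 4 = 1, A[2][2] + B[2][1] = 3 + 0 = 3) = 1 (attained at k = 1)
  C[2][2] = min over k of (A[2][0] + B[0][2] = 10 + -4 = 6, A[2][1] + B[1][2] = -3 + 7 = 4, A[2][2] + B[2][2] = 3 + 9 = 12) = 4 (attained at k = 1)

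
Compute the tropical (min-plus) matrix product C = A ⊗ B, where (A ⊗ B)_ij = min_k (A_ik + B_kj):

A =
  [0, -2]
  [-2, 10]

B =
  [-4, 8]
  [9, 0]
A ⊗ B =
  [-4, -2]
  [-6, 6]

Apply the min-plus product entry-by-entry:
  C[0][0] = min over k of (A[0][0] + B[0][0] = 0 + -4 = -4, A[0][1] + B[1][0] = -2 + 9 = 7) = -4 (attained at k = 0)
  C[0][1] = min over k of (A[0][0] + B[0][1] = 0 + 8 = 8, A[0][1] + B[1][1] = -2 + 0 = -2) = -2 (attained at k = 1)
  C[1][0] = min over k of (A[1][0] + B[0][0] = -2 + -4 = -6, A[1][1] + B[1][0] = 10 + 9 = 19) = -6 (attained at k = 0)
  C[1][1] = min over k of (A[1][0] + B[0][1] = -2 + 8 = 6, A[1][1] + B[1][1] = 10 + 0 = 10) = 6 (attained at k = 0)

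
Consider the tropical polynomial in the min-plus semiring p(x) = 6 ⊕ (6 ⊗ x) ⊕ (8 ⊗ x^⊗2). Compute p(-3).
p(-3) = 2

A tropical monomial a ⊗ x^⊗i evaluates to a + i · x. Evaluating each term at x = -3:
  Term 0 contributes 6 + 0 · -3 = 6
  Term 1 contributes 6 + 1 · -3 = 3
  Term 2 contributes 8 + 2 · -3 = 2
p(-3) = ⊕ of these = min[6, 3, 2] = 2.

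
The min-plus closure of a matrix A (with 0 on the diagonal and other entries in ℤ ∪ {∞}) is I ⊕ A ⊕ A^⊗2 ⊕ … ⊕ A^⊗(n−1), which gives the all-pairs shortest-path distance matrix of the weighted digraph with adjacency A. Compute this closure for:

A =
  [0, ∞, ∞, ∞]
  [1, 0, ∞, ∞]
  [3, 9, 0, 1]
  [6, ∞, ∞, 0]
Closure =
  [0, ∞, ∞, ∞]
  [1, 0, ∞, ∞]
  [3, 9, 0, 1]
  [6, ∞, ∞, 0]

This is the Floyd-Warshall all-pairs shortest-path computation. For each intermediate vertex k = 0, 1, …, 3, update dist[i][j] ← min(dist[i][j], dist[i][k] + dist[k][j]). The final matrix gives, for each (i, j), the minimum total weight of any directed path from i to j (possibly empty when i = j).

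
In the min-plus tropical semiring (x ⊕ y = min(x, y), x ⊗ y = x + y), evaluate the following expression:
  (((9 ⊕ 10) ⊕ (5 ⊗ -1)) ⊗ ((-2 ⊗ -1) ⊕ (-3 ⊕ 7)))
(((9 ⊕ 10) ⊕ (5 ⊗ -1)) ⊗ ((-2 ⊗ -1) ⊕ (-3 ⊕ 7))) = 1

Expand innermost to outermost. Recall ⊕ takes the minimum of its arguments and ⊗ takes their sum. Working out the expression (((9 ⊕ 10) ⊕ (5 ⊗ -1)) ⊗ ((-2 ⊗ -1) ⊕ (-3 ⊕ 7))) gives 1.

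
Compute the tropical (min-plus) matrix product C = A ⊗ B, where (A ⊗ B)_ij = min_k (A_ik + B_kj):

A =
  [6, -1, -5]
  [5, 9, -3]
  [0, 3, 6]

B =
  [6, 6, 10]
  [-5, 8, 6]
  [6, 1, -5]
A ⊗ B =
  [-6, -4, -10]
  [3, -2, -8]
  [-2, 6, 1]

Apply the min-plus product entry-by-entry:
  C[0][0] = min over k of (A[0][0] + B[0][0] = 6 + 6 = 12, A[0][1] + B[1][0] = -1 + -5 = -6, A[0][2] + B[2][0] = -5 + 6 = 1) = -6 (attained at k = 1)
  C[0][1] = min over k of (A[0][0] + B[0][1] = 6 + 6 = 12, A[0][1] + B[1][1] = -1 + 8 = 7, A[0][2] + B[2][1] = -5 + 1 = -4) = -4 (attained at k = 2)
  C[0][2] = min over k of (A[0][0] + B[0][2] = 6 + 10 = 16, A[0][1] + B[1][2] = -1 + 6 = 5, A[0][2] + B[2][2] = -5 + -5 = -10) = -10 (attained at k = 2)
  C[1][0] = min over k of (A[1][0] + B[0][0] = 5 + 6 = 11, A[1][1] + B[1][0] = 9 + -5 = 4, A[1][2] + B[2][0] = -3 + 6 = 3) = 3 (attained at k = 2)
  C[1][1] = min over k of (A[1][0] + B[0][1] = 5 + 6 = 11, A[1][1] + B[1][1] = 9 + 8 = 17, A[1][2] + B[2][1] = -3 + 1 = -2) = -2 (attained at k = 2)
  C[1][2] = min over k of (A[1][0] + B[0][2] = 5 + 10 = 15, A[1][1] + B[1][2] = 9 + 6 = 15, A[1][2] + B[2][2] = -3 + -5 = -8) = -8 (attained at k = 2)
  C[2][0] = min over k of (A[2][0] + B[0][0] = 0 + 6 = 6, A[2][1] + B[1][0] = 3 + -5 = -2, A[2][2] + B[2][0] = 6 + 6 = 12) = -2 (attained at k = 1)
  C[2][1] = min over k of (A[2][0] + B[0][1] = 0 + 6 = 6, A[2][1] + B[1][1] = 3 + 8 = 11, A[2][2] + B[2][1] = 6 + 1 = 7) = 6 (attained at k = 0)
  C[2][2] = min over k of (A[2][0] + B[0][2] = 0 + 10 = 10, A[2][1] + B[1][2] = 3 + 6 = 9, A[2][2] + B[2][2] = 6 + -5 = 1) = 1 (attained at k = 2)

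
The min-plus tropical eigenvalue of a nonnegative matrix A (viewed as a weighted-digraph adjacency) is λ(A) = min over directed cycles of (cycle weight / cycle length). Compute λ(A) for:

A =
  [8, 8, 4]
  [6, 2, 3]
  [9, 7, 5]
λ(A) = 2

Enumerate directed cycles and compute their means (weight / length). Sample:
  cycle 0 → 0: weight = 8, length = 1, mean = 8/1 ≈ 8.000
  cycle 1 → 1: weight = 2, length = 1, mean = 2/1 ≈ 2.000
  cycle 2 → 2: weight = 5, length = 1, mean = 5/1 ≈ 5.000
  cycle 0 → 1 → 0: weight = 14, length = 2, mean = 14/2 ≈ 7.000
  cycle 0 → 2 → 0: weight = 13, length = 2, mean = 13/2 ≈ 6.500
  cycle 1 → 0 → 1: weight = 14, length = 2, mean = 14/2 ≈ 7.000
Minimum mean = 2.000, attained e.g. along the cycle 1 → 1 with weight 2 and length 1. So λ(A) = 2/1 = 2.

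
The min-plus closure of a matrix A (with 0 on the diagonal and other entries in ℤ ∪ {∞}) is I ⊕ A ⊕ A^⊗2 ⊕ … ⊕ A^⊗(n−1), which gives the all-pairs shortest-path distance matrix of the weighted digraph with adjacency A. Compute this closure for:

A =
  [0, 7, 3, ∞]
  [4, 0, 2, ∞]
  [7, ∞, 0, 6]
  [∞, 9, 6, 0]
Closure =
  [0, 7, 3, 9]
  [4, 0, 2, 8]
  [7, 14, 0, 6]
  [13, 9, 6, 0]

This is the Floyd-Warshall all-pairs shortest-path computation. For each intermediate vertex k = 0, 1, …, 3, update dist[i][j] ← min(dist[i][j], dist[i][k] + dist[k][j]). The final matrix gives, for each (i, j), the minimum total weight of any directed path from i to j (possibly empty when i = j).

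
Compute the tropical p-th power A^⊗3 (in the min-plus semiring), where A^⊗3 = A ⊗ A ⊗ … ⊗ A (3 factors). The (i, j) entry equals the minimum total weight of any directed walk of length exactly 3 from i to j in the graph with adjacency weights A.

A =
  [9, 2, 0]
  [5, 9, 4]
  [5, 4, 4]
A^⊗3 =
  [9, 7, 5]
  [10, 9, 9]
  [10, 9, 9]

Each entry (A^⊗3)_ij equals the minimum over all length-3 walks i = v_0 → v_1 → … → v_3 = j of Σ_t A[v_t][v_{t+1}]. For example, for (i, j) = (0, 2) we minimise over 9 possible intermediate vertex sequences; the minimum is 5, attained along the walk 0 → 2 → 0 → 2.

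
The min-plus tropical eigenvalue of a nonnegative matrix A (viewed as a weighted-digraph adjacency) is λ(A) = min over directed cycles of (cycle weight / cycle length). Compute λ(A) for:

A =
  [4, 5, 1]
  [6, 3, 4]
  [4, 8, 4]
λ(A) = 5/2

Enumerate directed cycles and compute their means (weight / length). Sample:
  cycle 0 → 0: weight = 4, length = 1, mean = 4/1 ≈ 4.000
  cycle 1 → 1: weight = 3, length = 1, mean = 3/1 ≈ 3.000
  cycle 2 → 2: weight = 4, length = 1, mean = 4/1 ≈ 4.000
  cycle 0 → 1 → 0: weight = 11, length = 2, mean = 11/2 ≈ 5.500
  cycle 0 → 2 → 0: weight = 5, length = 2, mean = 5/2 ≈ 2.500
  cycle 1 → 0 → 1: weight = 11, length = 2, mean = 11/2 ≈ 5.500
Minimum mean = 2.500, attained e.g. along the cycle 0 → 2 → 0 with weight 5 and length 2. So λ(A) = 5/2 = 5/2.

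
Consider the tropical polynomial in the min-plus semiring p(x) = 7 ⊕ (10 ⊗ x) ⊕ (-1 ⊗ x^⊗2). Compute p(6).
p(6) = 7

A tropical monomial a ⊗ x^⊗i evaluates to a + i · x. Evaluating each term at x = 6:
  Term 0 contributes 7 + 0 · 6 = 7
  Term 1 contributes 10 + 1 · 6 = 16
  Term 2 contributes -1 + 2 · 6 = 11
p(6) = ⊕ of these = min[7, 16, 11] = 7.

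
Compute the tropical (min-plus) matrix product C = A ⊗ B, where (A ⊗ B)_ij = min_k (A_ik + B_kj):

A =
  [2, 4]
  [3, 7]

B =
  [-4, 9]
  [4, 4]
A ⊗ B =
  [-2, 8]
  [-1, 11]

Apply the min-plus product entry-by-entry:
  C[0][0] = min over k of (A[0][0] + B[0][0] = 2 + -4 = -2, A[0][1] + B[1][0] = 4 + 4 = 8) = -2 (attained at k = 0)
  C[0][1] = min over k of (A[0][0] + B[0][1] = 2 + 9 = 11, A[0][1] + B[1][1] = 4 + 4 = 8) = 8 (attained at k = 1)
  C[1][0] = min over k of (A[1][0] + B[0][0] = 3 + -4 = -1, A[1][1] + B[1][0] = 7 + 4 = 11) = -1 (attained at k = 0)
  C[1][1] = min over k of (A[1][0] + B[0][1] = 3 + 9 = 12, A[1][1] + B[1][1] = 7 + 4 = 11) = 11 (attained at k = 1)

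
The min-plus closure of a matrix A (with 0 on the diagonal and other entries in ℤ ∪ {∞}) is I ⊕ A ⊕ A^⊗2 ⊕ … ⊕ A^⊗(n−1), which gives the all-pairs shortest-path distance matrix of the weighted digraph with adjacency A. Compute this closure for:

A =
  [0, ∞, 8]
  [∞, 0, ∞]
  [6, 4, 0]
Closure =
  [0, 12, 8]
  [∞, 0, ∞]
  [6, 4, 0]

This is the Floyd-Warshall all-pairs shortest-path computation. For each intermediate vertex k = 0, 1, …, 2, update dist[i][j] ← min(dist[i][j], dist[i][k] + dist[k][j]). The final matrix gives, for each (i, j), the minimum total weight of any directed path from i to j (possibly empty when i = j).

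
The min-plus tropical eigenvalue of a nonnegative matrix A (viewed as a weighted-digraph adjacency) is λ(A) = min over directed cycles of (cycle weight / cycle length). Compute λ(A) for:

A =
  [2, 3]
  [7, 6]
λ(A) = 2

Enumerate directed cycles and compute their means (weight / length). Sample:
  cycle 0 → 0: weight = 2, length = 1, mean = 2/1 ≈ 2.000
  cycle 1 → 1: weight = 6, length = 1, mean = 6/1 ≈ 6.000
  cycle 0 → 1 → 0: weight = 10, length = 2, mean = 10/2 ≈ 5.000
  cycle 1 → 0 → 1: weight = 10, length = 2, mean = 10/2 ≈ 5.000
Minimum mean = 2.000, attained e.g. along the cycle 0 → 0 with weight 2 and length 1. So λ(A) = 2/1 = 2.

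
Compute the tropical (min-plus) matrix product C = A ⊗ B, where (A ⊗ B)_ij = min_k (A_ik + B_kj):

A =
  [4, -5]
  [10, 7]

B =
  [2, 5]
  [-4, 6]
A ⊗ B =
  [-9, 1]
  [3, 13]

Apply the min-plus product entry-by-entry:
  C[0][0] = min over k of (A[0][0] + B[0][0] = 4 + 2 = 6, A[0][1] + B[1][0] = -5 + -4 = -9) = -9 (attained at k = 1)
  C[0][1] = min over k of (A[0][0] + B[0][1] = 4 + 5 = 9, A[0][1] + B[1][1] = -5 + 6 = 1) = 1 (attained at k = 1)
  C[1][0] = min over k of (A[1][0] + B[0][0] = 10 + 2 = 12, A[1][1] + B[1][0] = 7 + -4 = 3) = 3 (attained at k = 1)
  C[1][1] = min over k of (A[1][0] + B[0][1] = 10 + 5 = 15, A[1][1] + B[1][1] = 7 + 6 = 13) = 13 (attained at k = 1)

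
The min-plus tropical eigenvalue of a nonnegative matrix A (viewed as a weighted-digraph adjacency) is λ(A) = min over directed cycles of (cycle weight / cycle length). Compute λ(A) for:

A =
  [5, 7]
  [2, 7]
λ(A) = 9/2

Enumerate directed cycles and compute their means (weight / length). Sample:
  cycle 0 → 0: weight = 5, length = 1, mean = 5/1 ≈ 5.000
  cycle 1 → 1: weight = 7, length = 1, mean = 7/1 ≈ 7.000
  cycle 0 → 1 → 0: weight = 9, length = 2, mean = 9/2 ≈ 4.500
  cycle 1 → 0 → 1: weight = 9, length = 2, mean = 9/2 ≈ 4.500
Minimum mean = 4.500, attained e.g. along the cycle 0 → 1 → 0 with weight 9 and length 2. So λ(A) = 9/2 = 9/2.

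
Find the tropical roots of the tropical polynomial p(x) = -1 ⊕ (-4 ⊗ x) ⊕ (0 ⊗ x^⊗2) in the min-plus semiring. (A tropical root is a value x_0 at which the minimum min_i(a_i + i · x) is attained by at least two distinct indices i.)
Roots: {-4, 3}

Each tropical root is a break point of the lower envelope of the lines y = a_i + i · x (there are 3 lines, with slopes 0, 1, ..., 2). Only the lines that attain the minimum somewhere contribute to roots; other lines are dominated. Here the surviving (envelope) indices are i = 2, i = 1, i = 0.
Intersections between consecutive envelope lines give the roots: for adjacent envelope indices i < j the intersection is x = (a_i − a_j) / (j − i). Reading off the sorted break points: {-4, 3}.
Verification: at each break x_0, at least two indices attain the minimum of min_i(a_i + i · x_0).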